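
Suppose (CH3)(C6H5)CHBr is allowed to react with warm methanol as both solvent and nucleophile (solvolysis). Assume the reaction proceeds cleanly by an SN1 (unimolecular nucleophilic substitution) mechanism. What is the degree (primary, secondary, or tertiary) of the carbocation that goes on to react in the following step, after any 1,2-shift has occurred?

secondary

Step 1: The C–Br bond breaks with both electrons going to the bromide; Br⁻ leaves and a secondary carbocation remains.
No single 1,2-shift to an adjacent carbon would give a more-substituted cation, so no rearrangement occurs.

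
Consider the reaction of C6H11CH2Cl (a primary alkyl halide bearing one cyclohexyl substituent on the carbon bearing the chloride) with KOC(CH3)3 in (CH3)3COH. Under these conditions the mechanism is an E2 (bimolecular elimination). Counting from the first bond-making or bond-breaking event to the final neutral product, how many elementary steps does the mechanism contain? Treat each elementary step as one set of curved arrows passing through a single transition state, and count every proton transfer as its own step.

Step 1: Concerted anti-periplanar elimination: (CH3)3CO⁻ abstracts a β-H while Cl⁻ leaves, and the C–H electrons become the new C=C π bond — all in a single transition state.
Total: 1 elementary step.

1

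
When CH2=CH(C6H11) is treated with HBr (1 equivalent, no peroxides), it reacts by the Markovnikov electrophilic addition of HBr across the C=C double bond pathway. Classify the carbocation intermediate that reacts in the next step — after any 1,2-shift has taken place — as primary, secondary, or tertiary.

tertiary

Step 1: The π electrons of the C=C bond attack a proton of HBr; Markovnikov addition places the new C–H on the less-substituted alkene carbon, so the positive charge ends up on the more-substituted carbon — a secondary carbocation. The H–Br bond breaks heterolytically, releasing Br⁻.
Step 2: A 1,2-hydride shift from the adjacent cyclohexyl carbon moves the positive charge from the secondary centre to an adjacent carbon, generating a more stable tertiary carbocation.
The cation rearranges from secondary to tertiary via a 1,2-hydride shift from the adjacent cyclohexyl carbon; the tertiary cation is what reacts next.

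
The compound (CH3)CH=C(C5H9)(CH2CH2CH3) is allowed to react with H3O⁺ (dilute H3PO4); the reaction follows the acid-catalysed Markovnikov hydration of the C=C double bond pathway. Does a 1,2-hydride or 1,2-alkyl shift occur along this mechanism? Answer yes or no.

The first-formed carbocation is tertiary.
No single 1,2-shift to an adjacent carbon would produce a more-substituted cation than the one already present, so no rearrangement occurs.

no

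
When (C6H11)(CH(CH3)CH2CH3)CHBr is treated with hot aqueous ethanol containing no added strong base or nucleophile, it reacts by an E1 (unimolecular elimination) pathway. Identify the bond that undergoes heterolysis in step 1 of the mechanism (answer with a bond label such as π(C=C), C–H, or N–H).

Step 1: Unassisted departure of Br⁻ (taking the C–Br bonding pair) generates a secondary carbocation.
The bond broken in this step is the C–Br bond.

C–Br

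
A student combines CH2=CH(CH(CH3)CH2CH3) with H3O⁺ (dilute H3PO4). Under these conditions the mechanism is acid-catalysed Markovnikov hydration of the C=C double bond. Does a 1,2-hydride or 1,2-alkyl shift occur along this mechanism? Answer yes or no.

yes

The first-formed carbocation is secondary.
The adjacent sec-butyl carbon already bears 2 other carbon substituents and has a hydrogen to migrate; after a 1,2-hydride shift from that carbon the positive charge sits on a tertiary centre.
Tertiary is more stable than secondary, so the shift occurs.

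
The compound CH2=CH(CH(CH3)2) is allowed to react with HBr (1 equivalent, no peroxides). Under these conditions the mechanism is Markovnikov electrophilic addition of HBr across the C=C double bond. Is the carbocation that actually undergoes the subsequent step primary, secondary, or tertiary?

tertiary

Step 1: Protonation of the alkene by HBr: the π bond acts as the nucleophile and picks up H⁺, giving the more stable (Markovnikov) secondary carbocation. The H–Br bond breaks heterolytically, releasing Br⁻.
Step 2: A hydride (H with its bonding pair) migrates from the adjacent isopropyl carbon to the cationic centre — a 1,2-hydride shift — upgrading the secondary cation to a tertiary one.
The cation rearranges from secondary to tertiary via a 1,2-hydride shift from the adjacent isopropyl carbon; the tertiary cation is what reacts next.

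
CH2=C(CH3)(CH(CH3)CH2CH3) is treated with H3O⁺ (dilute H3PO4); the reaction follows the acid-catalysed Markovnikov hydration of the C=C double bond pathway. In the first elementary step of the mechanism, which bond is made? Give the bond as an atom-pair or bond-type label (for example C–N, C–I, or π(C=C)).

Step 1: The π electrons of the C=C bond attack a proton of H3O⁺; Markovnikov addition places the new C–H on the less-substituted alkene carbon, so the positive charge ends up on the more-substituted carbon — a tertiary carbocation. H2O is released.
The bond formed in this step is the C–H bond.

C–H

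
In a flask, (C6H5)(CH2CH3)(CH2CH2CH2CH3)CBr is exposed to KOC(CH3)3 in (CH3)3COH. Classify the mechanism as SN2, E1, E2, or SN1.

Conditions: a strong/bulky base with a tertiary substrate bearing a β-hydrogen.
These conditions are the textbook signature of the E2 pathway.
A strong (often hindered) base removes a β-H in concert with loss of the leaving group — bimolecular elimination.

E2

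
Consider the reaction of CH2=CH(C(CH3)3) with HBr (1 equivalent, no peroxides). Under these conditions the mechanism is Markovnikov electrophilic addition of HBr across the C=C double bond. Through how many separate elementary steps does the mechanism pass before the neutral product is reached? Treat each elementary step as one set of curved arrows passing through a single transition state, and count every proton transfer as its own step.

Step 1: Protonation of the alkene by HBr: the π bond acts as the nucleophile and picks up H⁺, giving the more stable (Markovnikov) secondary carbocation. The H–Br bond breaks heterolytically, releasing Br⁻.
Step 2: Carbocation rearrangement: a 1,2-methyl shift from the adjacent tert-butyl carbon converts the initially-formed secondary cation into the more stable tertiary cation.
Step 3: Br⁻ captures the cation: a lone pair on Br⁻ fills the empty p orbital, producing the alkyl halide product.
Total: 3 elementary steps.

3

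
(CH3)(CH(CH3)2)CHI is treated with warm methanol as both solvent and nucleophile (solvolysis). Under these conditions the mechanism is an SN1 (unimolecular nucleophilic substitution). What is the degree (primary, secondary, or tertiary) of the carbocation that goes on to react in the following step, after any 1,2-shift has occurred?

Step 1: Ionisation: the C–I σ-bond cleaves heterolytically; both bonding electrons depart with I⁻, leaving a secondary carbocation at the α-carbon.
Step 2: Carbocation rearrangement: a 1,2-hydride shift from the adjacent isopropyl carbon converts the initially-formed secondary cation into the more stable tertiary cation.
The cation rearranges from secondary to tertiary via a 1,2-hydride shift from the adjacent isopropyl carbon; the tertiary cation is what reacts next.

tertiary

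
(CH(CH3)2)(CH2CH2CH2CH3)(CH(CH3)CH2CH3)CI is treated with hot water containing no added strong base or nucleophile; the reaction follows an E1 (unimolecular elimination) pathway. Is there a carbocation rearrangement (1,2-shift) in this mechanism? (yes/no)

The first-formed carbocation is tertiary.
No single 1,2-shift to an adjacent carbon would produce a more-substituted cation than the one already present, so no rearrangement occurs.

no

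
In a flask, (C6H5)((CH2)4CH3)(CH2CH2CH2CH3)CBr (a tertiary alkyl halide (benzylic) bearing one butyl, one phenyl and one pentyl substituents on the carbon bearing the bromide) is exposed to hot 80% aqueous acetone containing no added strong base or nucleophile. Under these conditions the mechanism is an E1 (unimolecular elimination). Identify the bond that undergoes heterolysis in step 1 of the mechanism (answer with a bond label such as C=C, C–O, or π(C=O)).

C–Br

Step 1: The C–Br bond breaks with both electrons going to the bromide; Br⁻ leaves and a tertiary carbocation remains.
The bond broken in this step is the C–Br bond.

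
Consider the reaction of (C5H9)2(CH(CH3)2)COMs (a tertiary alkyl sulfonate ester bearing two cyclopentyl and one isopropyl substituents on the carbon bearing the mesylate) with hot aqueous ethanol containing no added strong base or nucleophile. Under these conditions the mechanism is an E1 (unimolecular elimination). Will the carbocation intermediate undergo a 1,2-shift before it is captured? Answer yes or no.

The first-formed carbocation is tertiary.
No single 1,2-shift to an adjacent carbon would produce a more-substituted cation than the one already present, so no rearrangement occurs.

no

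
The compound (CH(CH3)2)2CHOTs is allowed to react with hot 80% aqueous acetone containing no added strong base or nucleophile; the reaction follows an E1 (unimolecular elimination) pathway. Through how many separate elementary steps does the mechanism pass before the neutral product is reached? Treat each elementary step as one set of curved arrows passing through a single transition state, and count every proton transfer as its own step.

Step 1: Ionisation: the C–O σ-bond cleaves heterolytically; both bonding electrons depart with TsO⁻, leaving a secondary carbocation at the α-carbon.
Step 2: A 1,2-hydride shift from the adjacent isopropyl carbon moves the positive charge from the secondary centre to an adjacent carbon, generating a more stable tertiary carbocation.
Step 3: A water molecule (solvent) deprotonates a β-carbon; as the C–H bond breaks, those electrons form the new alkene π bond.
Total: 3 elementary steps.

3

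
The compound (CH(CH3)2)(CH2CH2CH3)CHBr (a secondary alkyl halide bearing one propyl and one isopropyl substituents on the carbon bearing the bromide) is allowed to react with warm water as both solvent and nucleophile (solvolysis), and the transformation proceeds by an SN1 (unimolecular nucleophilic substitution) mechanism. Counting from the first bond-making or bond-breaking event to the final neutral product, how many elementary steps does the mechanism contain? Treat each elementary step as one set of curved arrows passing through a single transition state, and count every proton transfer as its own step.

4

Step 1: Rate-determining heterolysis of the C–Br bond gives Br⁻ and a secondary carbocation.
Step 2: A hydride (H with its bonding pair) migrates from the adjacent isopropyl carbon to the cationic centre — a 1,2-hydride shift — upgrading the secondary cation to a tertiary one.
Step 3: Nucleophilic capture: the oxygen of H2O bonds to the cationic carbon, producing an oxonium-ion intermediate.
Step 4: Deprotonation of the oxonium oxygen by solvent water yields the neutral alcohol.
Total: 4 elementary steps.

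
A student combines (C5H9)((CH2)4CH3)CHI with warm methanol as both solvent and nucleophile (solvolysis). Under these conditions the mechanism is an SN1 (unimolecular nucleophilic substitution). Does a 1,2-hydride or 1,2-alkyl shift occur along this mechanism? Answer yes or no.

The first-formed carbocation is secondary.
The adjacent cyclopentyl carbon already bears 2 other carbon substituents and has a hydrogen to migrate; after a 1,2-hydride shift from that carbon the positive charge sits on a tertiary centre.
Tertiary is more stable than secondary, so the shift occurs.

yes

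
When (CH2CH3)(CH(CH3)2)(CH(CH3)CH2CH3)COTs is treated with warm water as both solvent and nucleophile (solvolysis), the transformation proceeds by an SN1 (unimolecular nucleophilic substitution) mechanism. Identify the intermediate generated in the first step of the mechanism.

Step 1: Unassisted departure of TsO⁻ (taking the C–O bonding pair) generates a tertiary carbocation.
After step 1 the species present is a tertiary carbocation.

tertiary carbocation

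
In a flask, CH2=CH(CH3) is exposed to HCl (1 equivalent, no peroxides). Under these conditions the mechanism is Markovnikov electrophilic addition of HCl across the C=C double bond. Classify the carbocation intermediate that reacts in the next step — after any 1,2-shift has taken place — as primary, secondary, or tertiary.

secondary

Step 1: Protonation of the alkene by HCl: the π bond acts as the nucleophile and picks up H⁺, giving the more stable (Markovnikov) secondary carbocation. The H–Cl bond breaks heterolytically, releasing Cl⁻.
No single 1,2-shift to an adjacent carbon would give a more-substituted cation, so no rearrangement occurs.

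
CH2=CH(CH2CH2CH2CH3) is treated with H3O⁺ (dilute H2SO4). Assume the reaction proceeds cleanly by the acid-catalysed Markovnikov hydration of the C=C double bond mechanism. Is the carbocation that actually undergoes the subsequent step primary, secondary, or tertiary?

secondary

Step 1: Protonation of the alkene by H3O⁺: the π bond acts as the nucleophile and picks up H⁺, giving the more stable (Markovnikov) secondary carbocation. H2O is released.
No single 1,2-shift to an adjacent carbon would give a more-substituted cation, so no rearrangement occurs.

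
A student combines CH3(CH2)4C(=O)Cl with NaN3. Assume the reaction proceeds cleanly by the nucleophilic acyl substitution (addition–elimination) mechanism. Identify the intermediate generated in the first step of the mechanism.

Step 1: Nucleophilic addition of N3⁻ to the acyl carbon breaks the π(C=O) bond and yields a tetrahedral, anionic intermediate.
After step 1 the species present is a tetrahedral intermediate.

tetrahedral intermediate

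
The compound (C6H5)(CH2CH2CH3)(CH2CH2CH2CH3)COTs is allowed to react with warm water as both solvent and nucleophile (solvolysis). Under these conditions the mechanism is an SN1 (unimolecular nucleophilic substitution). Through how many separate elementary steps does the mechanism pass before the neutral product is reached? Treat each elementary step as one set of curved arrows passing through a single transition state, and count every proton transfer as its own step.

Step 1: Unassisted departure of TsO⁻ (taking the C–O bonding pair) generates a tertiary carbocation.
(No 1,2-shift: no single shift to an adjacent carbon would give a more stable cation.)
Step 2: Nucleophilic capture: the oxygen of H2O bonds to the cationic carbon, producing an oxonium-ion intermediate.
Step 3: Deprotonation of the oxonium oxygen by solvent water yields the neutral alcohol.
Total: 3 elementary steps.

3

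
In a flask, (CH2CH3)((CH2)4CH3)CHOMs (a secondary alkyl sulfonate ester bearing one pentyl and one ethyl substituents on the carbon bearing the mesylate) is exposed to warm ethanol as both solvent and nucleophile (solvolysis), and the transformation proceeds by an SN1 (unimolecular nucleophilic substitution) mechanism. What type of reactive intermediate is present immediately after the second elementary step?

oxonium ion

Step 1: Ionisation: the C–O σ-bond cleaves heterolytically; both bonding electrons depart with MsO⁻, leaving a secondary carbocation at the α-carbon.
Step 2: A lone pair on the oxygen of CH3CH2OH attacks the carbocation, forming a new C–O σ-bond and an oxonium ion.
After step 2 the species present is an oxonium ion.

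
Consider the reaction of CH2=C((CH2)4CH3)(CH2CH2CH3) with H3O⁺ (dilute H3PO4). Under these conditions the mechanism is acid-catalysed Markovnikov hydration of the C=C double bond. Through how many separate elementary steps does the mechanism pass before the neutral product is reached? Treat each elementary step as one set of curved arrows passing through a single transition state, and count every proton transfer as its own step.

Step 1: Protonation of the alkene by H3O⁺: the π bond acts as the nucleophile and picks up H⁺, giving the more stable (Markovnikov) tertiary carbocation. H2O is released.
(No 1,2-shift: no single shift to an adjacent carbon would give a more stable cation.)
Step 2: Nucleophilic capture of the cation by H2O produces the protonated alcohol (an oxonium ion).
Step 3: Proton transfer from the O–H of the oxonium ion to H2O completes the catalytic cycle and yields the alcohol.
Total: 3 elementary steps.

3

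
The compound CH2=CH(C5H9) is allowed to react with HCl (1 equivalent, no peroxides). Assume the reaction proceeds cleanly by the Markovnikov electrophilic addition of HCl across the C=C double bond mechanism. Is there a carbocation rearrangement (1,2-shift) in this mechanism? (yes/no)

yes

The first-formed carbocation is secondary.
The adjacent cyclopentyl carbon already bears 2 other carbon substituents and has a hydrogen to migrate; after a 1,2-hydride shift from that carbon the positive charge sits on a tertiary centre.
Tertiary is more stable than secondary, so the shift occurs.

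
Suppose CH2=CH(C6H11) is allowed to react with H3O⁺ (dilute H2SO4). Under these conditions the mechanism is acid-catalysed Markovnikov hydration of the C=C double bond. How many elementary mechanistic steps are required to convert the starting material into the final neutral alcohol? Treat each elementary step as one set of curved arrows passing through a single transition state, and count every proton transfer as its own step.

4

Step 1: The π electrons of the C=C bond attack a proton of H3O⁺; Markovnikov addition places the new C–H on the less-substituted alkene carbon, so the positive charge ends up on the more-substituted carbon — a secondary carbocation. H2O is released.
Step 2: A 1,2-hydride shift from the adjacent cyclohexyl carbon moves the positive charge from the secondary centre to an adjacent carbon, generating a more stable tertiary carbocation.
Step 3: Nucleophilic capture of the cation by H2O produces the protonated alcohol (an oxonium ion).
Step 4: H2O removes a proton from the oxonium oxygen, regenerating H3O⁺ and giving the neutral alcohol.
Total: 4 elementary steps.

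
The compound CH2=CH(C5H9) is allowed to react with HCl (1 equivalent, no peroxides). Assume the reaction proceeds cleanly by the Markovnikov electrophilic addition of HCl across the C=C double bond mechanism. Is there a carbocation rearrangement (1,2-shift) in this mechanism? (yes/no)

The first-formed carbocation is secondary.
The adjacent cyclopentyl carbon already bears 2 other carbon substituents and has a hydrogen to migrate; after a 1,2-hydride shift from that carbon the positive charge sits on a tertiary centre.
Tertiary is more stable than secondary, so the shift occurs.

yes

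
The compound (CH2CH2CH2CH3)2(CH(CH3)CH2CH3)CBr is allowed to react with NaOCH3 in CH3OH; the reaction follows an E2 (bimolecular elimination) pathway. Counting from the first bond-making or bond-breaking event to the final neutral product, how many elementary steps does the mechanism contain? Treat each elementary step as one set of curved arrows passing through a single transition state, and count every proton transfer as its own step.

1

Step 1: The strong base CH3O⁻ removes a β-hydrogen; in the same concerted event the electrons of the breaking C–H bond form the new π(C=C) bond and the C–Br σ-bond breaks, expelling Br⁻. Anti-periplanar geometry; one transition state.
Total: 1 elementary step.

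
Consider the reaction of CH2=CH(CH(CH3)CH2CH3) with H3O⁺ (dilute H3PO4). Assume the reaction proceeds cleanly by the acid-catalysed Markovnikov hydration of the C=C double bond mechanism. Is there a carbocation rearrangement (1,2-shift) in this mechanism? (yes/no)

yes

The first-formed carbocation is secondary.
The adjacent sec-butyl carbon already bears 2 other carbon substituents and has a hydrogen to migrate; after a 1,2-hydride shift from that carbon the positive charge sits on a tertiary centre.
Tertiary is more stable than secondary, so the shift occurs.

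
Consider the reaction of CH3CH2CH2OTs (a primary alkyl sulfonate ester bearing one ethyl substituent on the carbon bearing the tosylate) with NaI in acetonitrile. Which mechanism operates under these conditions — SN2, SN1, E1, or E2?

SN2

Conditions: a primary substrate with a strong nucleophile in the polar aprotic solvent acetonitrile.
These conditions are the textbook signature of the SN2 pathway.
An unhindered substrate with a strong nucleophile in a polar aprotic solvent favours one-step backside displacement.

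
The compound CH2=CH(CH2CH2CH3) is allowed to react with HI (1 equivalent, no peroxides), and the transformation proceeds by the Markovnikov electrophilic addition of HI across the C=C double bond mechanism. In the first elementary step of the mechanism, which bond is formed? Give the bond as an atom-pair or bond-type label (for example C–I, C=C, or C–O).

Step 1: Electrophilic addition begins with the π(C=C) electrons forming a bond to the proton of HI. Following Markovnikov's rule, the resulting cation is secondary. The H–I bond breaks heterolytically, releasing I⁻.
The bond formed in this step is the C–H bond.

C–H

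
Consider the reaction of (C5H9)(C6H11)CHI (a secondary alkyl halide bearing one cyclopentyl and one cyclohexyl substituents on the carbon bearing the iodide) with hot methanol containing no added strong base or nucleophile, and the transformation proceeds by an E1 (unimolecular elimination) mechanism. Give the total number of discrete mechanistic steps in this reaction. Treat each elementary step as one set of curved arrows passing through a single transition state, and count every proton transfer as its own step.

3

Step 1: Rate-determining heterolysis of the C–I bond gives I⁻ and a secondary carbocation.
Step 2: Carbocation rearrangement: a 1,2-hydride shift from the adjacent cyclopentyl carbon converts the initially-formed secondary cation into the more stable tertiary cation.
Step 3: Loss of a β-proton to a methanol molecule of the solvent: the C–H bonding pair collapses toward the cationic carbon to form the C=C π bond, yielding the alkene.
Total: 3 elementary steps.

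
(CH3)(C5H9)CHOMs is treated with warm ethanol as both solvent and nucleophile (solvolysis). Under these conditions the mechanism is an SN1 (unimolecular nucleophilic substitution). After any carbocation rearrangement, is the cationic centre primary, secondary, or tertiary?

tertiary

Step 1: Ionisation: the C–O σ-bond cleaves heterolytically; both bonding electrons depart with MsO⁻, leaving a secondary carbocation at the α-carbon.
Step 2: A hydride (H with its bonding pair) migrates from the adjacent cyclopentyl carbon to the cationic centre — a 1,2-hydride shift — upgrading the secondary cation to a tertiary one.
The cation rearranges from secondary to tertiary via a 1,2-hydride shift from the adjacent cyclopentyl carbon; the tertiary cation is what reacts next.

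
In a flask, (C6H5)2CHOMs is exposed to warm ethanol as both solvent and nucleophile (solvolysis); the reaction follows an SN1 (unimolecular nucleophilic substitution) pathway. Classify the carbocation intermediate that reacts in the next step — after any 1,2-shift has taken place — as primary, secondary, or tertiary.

secondary

Step 1: The C–O bond breaks with both electrons going to the mesylate; MsO⁻ leaves and a secondary carbocation remains.
No single 1,2-shift to an adjacent carbon would give a more-substituted cation, so no rearrangement occurs.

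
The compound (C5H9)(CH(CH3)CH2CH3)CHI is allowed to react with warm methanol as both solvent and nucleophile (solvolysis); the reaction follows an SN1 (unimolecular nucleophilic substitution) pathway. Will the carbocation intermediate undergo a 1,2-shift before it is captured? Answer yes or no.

yes

The first-formed carbocation is secondary.
The adjacent cyclopentyl carbon already bears 2 other carbon substituents and has a hydrogen to migrate; after a 1,2-hydride shift from that carbon the positive charge sits on a tertiary centre.
Tertiary is more stable than secondary, so the shift occurs.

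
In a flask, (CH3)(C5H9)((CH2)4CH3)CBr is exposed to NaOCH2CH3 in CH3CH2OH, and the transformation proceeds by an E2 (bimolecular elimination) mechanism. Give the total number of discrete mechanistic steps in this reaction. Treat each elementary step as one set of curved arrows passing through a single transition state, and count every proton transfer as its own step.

1

Step 1: Concerted anti-periplanar elimination: CH3CH2O⁻ abstracts a β-H while Br⁻ leaves, and the C–H electrons become the new C=C π bond — all in a single transition state.
Total: 1 elementary step.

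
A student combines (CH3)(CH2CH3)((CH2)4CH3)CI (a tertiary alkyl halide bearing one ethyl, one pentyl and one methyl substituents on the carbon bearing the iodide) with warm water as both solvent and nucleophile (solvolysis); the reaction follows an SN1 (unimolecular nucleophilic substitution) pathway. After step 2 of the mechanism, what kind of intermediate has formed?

oxonium ion

Step 1: Rate-determining heterolysis of the C–I bond gives I⁻ and a tertiary carbocation.
Step 2: A lone pair on the oxygen of H2O attacks the carbocation, forming a new C–O σ-bond and an oxonium ion.
After step 2 the species present is an oxonium ion.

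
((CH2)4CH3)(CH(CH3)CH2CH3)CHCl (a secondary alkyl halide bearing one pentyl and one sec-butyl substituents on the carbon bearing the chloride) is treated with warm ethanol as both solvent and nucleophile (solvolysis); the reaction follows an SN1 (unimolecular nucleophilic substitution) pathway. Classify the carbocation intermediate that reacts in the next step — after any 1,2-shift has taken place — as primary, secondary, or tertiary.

Step 1: Ionisation: the C–Cl σ-bond cleaves heterolytically; both bonding electrons depart with Cl⁻, leaving a secondary carbocation at the α-carbon.
Step 2: Carbocation rearrangement: a 1,2-hydride shift from the adjacent sec-butyl carbon converts the initially-formed secondary cation into the more stable tertiary cation.
The cation rearranges from secondary to tertiary via a 1,2-hydride shift from the adjacent sec-butyl carbon; the tertiary cation is what reacts next.

tertiary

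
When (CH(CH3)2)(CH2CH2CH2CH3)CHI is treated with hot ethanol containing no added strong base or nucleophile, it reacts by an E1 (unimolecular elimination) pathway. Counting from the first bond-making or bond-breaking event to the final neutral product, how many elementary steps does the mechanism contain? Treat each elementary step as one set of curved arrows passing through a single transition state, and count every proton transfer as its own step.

Step 1: Unassisted departure of I⁻ (taking the C–I bonding pair) generates a secondary carbocation.
Step 2: A hydride (H with its bonding pair) migrates from the adjacent isopropyl carbon to the cationic centre — a 1,2-hydride shift — upgrading the secondary cation to a tertiary one.
Step 3: An ethanol molecule (solvent) deprotonates a β-carbon; as the C–H bond breaks, those electrons form the new alkene π bond.
Total: 3 elementary steps.

3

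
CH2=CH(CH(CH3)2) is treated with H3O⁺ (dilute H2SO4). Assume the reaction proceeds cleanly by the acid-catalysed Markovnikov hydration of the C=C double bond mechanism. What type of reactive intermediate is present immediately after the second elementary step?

tertiary carbocation

Step 1: Electrophilic addition begins with the π(C=C) electrons forming a bond to the proton of H3O⁺. Following Markovnikov's rule, the resulting cation is secondary. H2O is released.
Step 2: A hydride (H with its bonding pair) migrates from the adjacent isopropyl carbon to the cationic centre — a 1,2-hydride shift — upgrading the secondary cation to a tertiary one.
After step 2 the species present is a tertiary carbocation.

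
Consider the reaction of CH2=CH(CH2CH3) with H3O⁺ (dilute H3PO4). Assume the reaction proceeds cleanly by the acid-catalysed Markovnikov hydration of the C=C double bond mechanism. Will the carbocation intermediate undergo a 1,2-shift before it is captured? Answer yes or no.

The first-formed carbocation is secondary.
No single 1,2-shift to an adjacent carbon would produce a more-substituted cation than the one already present, so no rearrangement occurs.

no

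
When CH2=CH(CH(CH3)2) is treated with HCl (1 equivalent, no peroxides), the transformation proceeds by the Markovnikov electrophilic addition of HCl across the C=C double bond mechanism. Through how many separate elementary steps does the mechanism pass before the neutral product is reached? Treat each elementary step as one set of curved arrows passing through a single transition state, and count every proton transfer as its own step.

Step 1: The π electrons of the C=C bond attack a proton of HCl; Markovnikov addition places the new C–H on the less-substituted alkene carbon, so the positive charge ends up on the more-substituted carbon — a secondary carbocation. The H–Cl bond breaks heterolytically, releasing Cl⁻.
Step 2: Carbocation rearrangement: a 1,2-hydride shift from the adjacent isopropyl carbon converts the initially-formed secondary cation into the more stable tertiary cation.
Step 3: Cl⁻ captures the cation: a lone pair on Cl⁻ fills the empty p orbital, producing the alkyl halide product.
Total: 3 elementary steps.

3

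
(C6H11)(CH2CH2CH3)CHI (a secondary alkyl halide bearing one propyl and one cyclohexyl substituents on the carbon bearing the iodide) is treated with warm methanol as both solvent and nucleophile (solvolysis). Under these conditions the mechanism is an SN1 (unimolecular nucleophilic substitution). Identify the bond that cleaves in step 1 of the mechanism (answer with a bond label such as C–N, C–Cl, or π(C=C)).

C–I

Step 1: Ionisation: the C–I σ-bond cleaves heterolytically; both bonding electrons depart with I⁻, leaving a secondary carbocation at the α-carbon.
The bond broken in this step is the C–I bond.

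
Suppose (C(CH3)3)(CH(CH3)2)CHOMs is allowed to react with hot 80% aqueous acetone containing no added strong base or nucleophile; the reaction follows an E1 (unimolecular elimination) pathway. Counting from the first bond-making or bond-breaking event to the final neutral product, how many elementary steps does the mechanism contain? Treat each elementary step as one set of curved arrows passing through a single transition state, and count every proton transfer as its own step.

Step 1: Unassisted departure of MsO⁻ (taking the C–O bonding pair) generates a secondary carbocation.
Step 2: A 1,2-hydride shift from the adjacent isopropyl carbon moves the positive charge from the secondary centre to an adjacent carbon, generating a more stable tertiary carbocation.
Step 3: Loss of a β-proton to a water molecule of the solvent: the C–H bonding pair collapses toward the cationic carbon to form the C=C π bond, yielding the alkene.
Total: 3 elementary steps.

3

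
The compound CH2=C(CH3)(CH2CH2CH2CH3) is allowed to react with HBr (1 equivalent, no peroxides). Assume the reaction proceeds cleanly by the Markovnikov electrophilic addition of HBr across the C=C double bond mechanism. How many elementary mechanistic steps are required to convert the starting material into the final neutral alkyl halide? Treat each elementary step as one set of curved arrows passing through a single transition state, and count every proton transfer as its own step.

2

Step 1: Protonation of the alkene by HBr: the π bond acts as the nucleophile and picks up H⁺, giving the more stable (Markovnikov) tertiary carbocation. The H–Br bond breaks heterolytically, releasing Br⁻.
(No 1,2-shift: no single shift to an adjacent carbon would give a more stable cation.)
Step 2: Br⁻ captures the cation: a lone pair on Br⁻ fills the empty p orbital, producing the alkyl halide product.
Total: 2 elementary steps.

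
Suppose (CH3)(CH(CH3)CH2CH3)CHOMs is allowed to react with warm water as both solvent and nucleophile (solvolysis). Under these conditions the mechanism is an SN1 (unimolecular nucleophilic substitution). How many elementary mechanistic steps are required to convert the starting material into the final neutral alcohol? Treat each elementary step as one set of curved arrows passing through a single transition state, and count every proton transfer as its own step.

Step 1: Ionisation: the C–O σ-bond cleaves heterolytically; both bonding electrons depart with MsO⁻, leaving a secondary carbocation at the α-carbon.
Step 2: Carbocation rearrangement: a 1,2-hydride shift from the adjacent sec-butyl carbon converts the initially-formed secondary cation into the more stable tertiary cation.
Step 3: A lone pair on the oxygen of H2O attacks the carbocation, forming a new C–O σ-bond and an oxonium ion.
Step 4: A second solvent molecule removes the proton on oxygen, giving the neutral alcohol product.
Total: 4 elementary steps.

4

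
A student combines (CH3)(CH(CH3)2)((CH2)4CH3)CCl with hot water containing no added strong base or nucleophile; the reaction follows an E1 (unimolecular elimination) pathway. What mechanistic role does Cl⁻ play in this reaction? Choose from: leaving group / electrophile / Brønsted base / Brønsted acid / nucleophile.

Step 1: Ionisation: the C–Cl σ-bond cleaves heterolytically; both bonding electrons depart with Cl⁻, leaving a tertiary carbocation at the α-carbon.
Cl⁻ departs with both electrons of the breaking σ-bond — that is the definition of a leaving group.

leaving group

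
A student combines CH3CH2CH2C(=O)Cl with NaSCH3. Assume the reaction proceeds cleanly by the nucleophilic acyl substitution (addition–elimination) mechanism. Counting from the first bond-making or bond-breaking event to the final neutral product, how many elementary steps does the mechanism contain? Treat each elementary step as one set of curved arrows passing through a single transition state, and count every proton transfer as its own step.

Step 1: CH3S⁻ adds to the carbonyl carbon; the C=O π electrons shift onto oxygen and a tetrahedral alkoxide intermediate forms.
Step 2: Collapse of the tetrahedral intermediate: the alkoxide oxygen pushes its lone pair back to re-form C=O while Cl⁻ leaves.
Total: 2 elementary steps.

2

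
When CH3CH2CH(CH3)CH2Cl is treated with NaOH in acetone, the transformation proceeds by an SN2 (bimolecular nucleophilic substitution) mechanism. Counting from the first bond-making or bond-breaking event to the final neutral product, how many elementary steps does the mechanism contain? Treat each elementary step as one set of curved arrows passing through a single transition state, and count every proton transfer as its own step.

1

Step 1: The hydroxide nucleophile donates a lone pair from O to the α-carbon in a backside attack; simultaneously the C–Cl σ-bond breaks and both of its electrons leave with Cl⁻. One concerted step with inversion of configuration.
Total: 1 elementary step.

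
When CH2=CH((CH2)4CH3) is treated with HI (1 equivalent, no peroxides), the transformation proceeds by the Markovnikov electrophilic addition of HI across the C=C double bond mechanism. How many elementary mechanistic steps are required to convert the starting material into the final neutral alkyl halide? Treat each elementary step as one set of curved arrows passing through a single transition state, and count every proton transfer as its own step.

2

Step 1: Protonation of the alkene by HI: the π bond acts as the nucleophile and picks up H⁺, giving the more stable (Markovnikov) secondary carbocation. The H–I bond breaks heterolytically, releasing I⁻.
(No 1,2-shift: no single shift to an adjacent carbon would give a more stable cation.)
Step 2: Nucleophilic attack by I⁻ on the carbocation completes the addition, giving R–I.
Total: 2 elementary steps.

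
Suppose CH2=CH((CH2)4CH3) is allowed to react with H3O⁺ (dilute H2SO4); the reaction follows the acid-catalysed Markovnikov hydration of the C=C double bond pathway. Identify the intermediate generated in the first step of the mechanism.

Step 1: The π electrons of the C=C bond attack a proton of H3O⁺; Markovnikov addition places the new C–H on the less-substituted alkene carbon, so the positive charge ends up on the more-substituted carbon — a secondary carbocation. H2O is released.
After step 1 the species present is a secondary carbocation.

secondary carbocation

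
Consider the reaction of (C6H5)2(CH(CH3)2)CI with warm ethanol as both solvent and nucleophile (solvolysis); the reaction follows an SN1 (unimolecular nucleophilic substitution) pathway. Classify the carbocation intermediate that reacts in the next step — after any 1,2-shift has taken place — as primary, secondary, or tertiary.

Step 1: Unassisted departure of I⁻ (taking the C–I bonding pair) generates a tertiary carbocation.
No single 1,2-shift to an adjacent carbon would give a more-substituted cation, so no rearrangement occurs.

tertiary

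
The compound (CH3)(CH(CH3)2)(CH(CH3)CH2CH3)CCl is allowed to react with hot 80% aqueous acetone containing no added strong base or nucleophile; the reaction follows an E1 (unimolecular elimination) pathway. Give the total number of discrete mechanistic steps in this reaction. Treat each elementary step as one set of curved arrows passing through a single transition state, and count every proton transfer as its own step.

Step 1: Ionisation: the C–Cl σ-bond cleaves heterolytically; both bonding electrons depart with Cl⁻, leaving a tertiary carbocation at the α-carbon.
(No 1,2-shift: no single shift to an adjacent carbon would give a more stable cation.)
Step 2: A water molecule (solvent) deprotonates a β-carbon; as the C–H bond breaks, those electrons form the new alkene π bond.
Total: 2 elementary steps.

2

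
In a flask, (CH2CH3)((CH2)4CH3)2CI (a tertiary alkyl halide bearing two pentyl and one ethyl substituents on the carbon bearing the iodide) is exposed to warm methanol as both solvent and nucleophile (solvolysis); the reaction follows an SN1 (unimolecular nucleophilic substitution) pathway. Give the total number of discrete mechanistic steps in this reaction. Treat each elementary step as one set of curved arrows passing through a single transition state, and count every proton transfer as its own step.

Step 1: The C–I bond breaks with both electrons going to the iodide; I⁻ leaves and a tertiary carbocation remains.
(No 1,2-shift: no single shift to an adjacent carbon would give a more stable cation.)
Step 2: Nucleophilic capture: the oxygen of CH3OH bonds to the cationic carbon, producing an oxonium-ion intermediate.
Step 3: Deprotonation of the oxonium oxygen by solvent methanol yields the neutral ether.
Total: 3 elementary steps.

3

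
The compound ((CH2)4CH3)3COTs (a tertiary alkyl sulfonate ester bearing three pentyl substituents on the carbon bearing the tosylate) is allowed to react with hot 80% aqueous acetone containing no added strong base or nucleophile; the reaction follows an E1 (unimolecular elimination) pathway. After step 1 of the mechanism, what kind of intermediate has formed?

tertiary carbocation

Step 1: The C–O bond breaks with both electrons going to the tosylate; TsO⁻ leaves and a tertiary carbocation remains.
After step 1 the species present is a tertiary carbocation.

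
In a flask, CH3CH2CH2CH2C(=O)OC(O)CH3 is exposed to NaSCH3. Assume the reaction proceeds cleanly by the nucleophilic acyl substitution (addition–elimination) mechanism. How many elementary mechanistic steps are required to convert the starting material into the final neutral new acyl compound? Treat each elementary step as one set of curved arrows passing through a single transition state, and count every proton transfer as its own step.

2

Step 1: A lone pair on the S of CH3S⁻ attacks the electrophilic acyl carbon; the π(C=O) electrons move onto oxygen, giving a tetrahedral intermediate.
Step 2: Elimination step: re-formation of the carbonyl π bond drives out CH3CO2⁻, giving the new acyl compound.
Total: 2 elementary steps.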